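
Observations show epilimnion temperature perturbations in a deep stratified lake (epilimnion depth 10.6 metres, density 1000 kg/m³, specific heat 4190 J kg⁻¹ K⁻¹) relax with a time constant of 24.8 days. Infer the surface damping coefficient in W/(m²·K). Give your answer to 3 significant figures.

20.7

Areal heat capacity C = ρ c_p D = 1000 × 4190 × 10.6 = 4.44×10^7 J/(m²·K).
τ = 24.8 days = 2.14×10^6 s.
λ = C / τ = 4.44×10^7 / 2.14×10^6 = 20.7 W/(m²·K).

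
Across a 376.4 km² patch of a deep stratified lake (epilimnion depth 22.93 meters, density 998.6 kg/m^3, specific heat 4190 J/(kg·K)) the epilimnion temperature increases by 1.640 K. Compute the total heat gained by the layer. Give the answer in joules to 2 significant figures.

Areal heat capacity C = ρ c_p D = 998.6 × 4190 × 22.93 = 9.59×10^7 J m⁻² K⁻¹.
Heat per unit area: q = C ΔT = 9.59×10^7 × 1.640 = 1.57×10^8 J/m².
Total heat: Q = q × A = 1.57×10^8 × (376.4 × 10⁶ m²) = 5.92×10^16 J.

5.9×10^16 J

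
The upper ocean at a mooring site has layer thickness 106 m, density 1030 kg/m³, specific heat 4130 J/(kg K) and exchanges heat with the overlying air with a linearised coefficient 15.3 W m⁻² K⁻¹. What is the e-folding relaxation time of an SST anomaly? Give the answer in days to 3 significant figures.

Areal heat capacity C = ρ c_p D = 1030 × 4130 × 106 = 4.51×10^8 J/(m^2 K).
Relaxation time τ = C / λ = 4.51×10^8 / 15.3 = 2.95×10^7 s.
In days: 2.95×10^7 s / (86400 s/day) = 341 days.

341 days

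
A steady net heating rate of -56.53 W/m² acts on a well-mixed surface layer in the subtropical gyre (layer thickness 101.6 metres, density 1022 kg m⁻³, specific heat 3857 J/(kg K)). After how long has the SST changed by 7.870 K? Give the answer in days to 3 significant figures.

645 days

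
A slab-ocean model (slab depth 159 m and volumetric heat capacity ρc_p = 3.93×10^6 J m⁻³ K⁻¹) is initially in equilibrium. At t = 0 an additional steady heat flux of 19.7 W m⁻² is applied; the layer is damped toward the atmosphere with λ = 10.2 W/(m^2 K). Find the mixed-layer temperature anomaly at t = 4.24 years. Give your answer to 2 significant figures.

1.7 K

Areal heat capacity C = ρc_p × D = 3.93×10^6 × 159 = 6.25×10^8 J m⁻² K⁻¹.
τ = C / λ = 6.25×10^8 / 10.2 = 6.13×10^7 s.
Equilibrium anomaly ΔT_eq = F / λ = 19.7 / 10.2 = 1.93 K.
t = 4.24 years = 1.34×10^8 s, so t/τ = 2.18.
ΔT(t) = ΔT_eq (1 − e^(−t/τ)) = 1.93 × (1 − e^−2.18) = 1.71 K.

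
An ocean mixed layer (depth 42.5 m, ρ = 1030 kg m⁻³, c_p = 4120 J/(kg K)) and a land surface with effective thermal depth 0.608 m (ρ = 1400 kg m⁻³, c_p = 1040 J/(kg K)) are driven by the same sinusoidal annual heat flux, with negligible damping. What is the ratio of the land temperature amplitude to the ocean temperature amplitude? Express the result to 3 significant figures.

204

C_ocean = 1030 × 4120 × 42.5 = 1.80×10^8 J/(m²·K).
C_land = 1400 × 1040 × 0.608 = 8.85×10^5 J/(m²·K).
Undamped amplitude ∝ 1/C, so A_land/A_ocean = C_ocean/C_land = 204.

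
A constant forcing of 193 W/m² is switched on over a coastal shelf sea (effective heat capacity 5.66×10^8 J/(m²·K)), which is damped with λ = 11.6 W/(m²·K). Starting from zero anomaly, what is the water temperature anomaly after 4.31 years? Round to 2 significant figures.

16 K

Areal heat capacity C = 5.66×10^8 J/(m²·K) (given).
τ = C / λ = 5.66×10^8 / 11.6 = 4.88×10^7 s.
Equilibrium anomaly ΔT_eq = F / λ = 193 / 11.6 = 16.6 K.
t = 4.31 years = 1.36×10^8 s, so t/τ = 2.79.
ΔT(t) = ΔT_eq (1 − e^(−t/τ)) = 16.6 × (1 − e^−2.79) = 15.6 K.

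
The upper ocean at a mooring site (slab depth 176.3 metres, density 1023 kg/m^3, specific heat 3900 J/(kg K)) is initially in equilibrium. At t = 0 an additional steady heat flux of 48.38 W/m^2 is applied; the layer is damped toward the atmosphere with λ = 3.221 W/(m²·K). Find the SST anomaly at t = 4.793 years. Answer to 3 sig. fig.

7.51 K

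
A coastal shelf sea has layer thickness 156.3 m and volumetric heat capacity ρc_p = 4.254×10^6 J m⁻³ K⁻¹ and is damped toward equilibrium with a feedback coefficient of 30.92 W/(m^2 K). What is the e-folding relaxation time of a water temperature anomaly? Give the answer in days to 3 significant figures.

Areal heat capacity C = ρc_p × D = 4.254×10^6 × 156.3 = 6.65×10^8 J/(m²·K).
Relaxation time τ = C / λ = 6.65×10^8 / 30.92 = 2.15×10^7 s.
In days: 2.15×10^7 s / (86400 s/day) = 249 days.

249 days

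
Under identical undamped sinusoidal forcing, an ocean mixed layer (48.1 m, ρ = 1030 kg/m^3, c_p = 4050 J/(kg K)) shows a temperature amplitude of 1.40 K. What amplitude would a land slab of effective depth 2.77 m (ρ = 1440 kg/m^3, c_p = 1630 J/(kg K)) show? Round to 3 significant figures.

C_ocean = 2.01×10^8 J/(m²·K); C_land = 6.50×10^6 J/(m²·K).
A ∝ 1/C ⇒ A_land = A_ocean × C_ocean/C_land = 1.40 × 30.9 = 43.2 K.

43.2 K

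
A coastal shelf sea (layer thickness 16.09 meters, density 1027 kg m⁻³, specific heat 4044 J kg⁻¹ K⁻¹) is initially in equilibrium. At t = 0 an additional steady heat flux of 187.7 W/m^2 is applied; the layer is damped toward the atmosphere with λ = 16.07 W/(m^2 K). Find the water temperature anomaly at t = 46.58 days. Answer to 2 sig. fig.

Areal heat capacity C = ρ c_p D = 1027 × 4044 × 16.09 = 6.68×10^7 J/(m²·K).
τ = C / λ = 6.68×10^7 / 16.07 = 4.16×10^6 s.
Equilibrium anomaly ΔT_eq = F / λ = 187.7 / 16.07 = 11.7 K.
t = 46.58 days = 4.02×10^6 s, so t/τ = 0.968.
ΔT(t) = ΔT_eq (1 − e^(−t/τ)) = 11.7 × (1 − e^−0.968) = 7.24 K.

7.2 K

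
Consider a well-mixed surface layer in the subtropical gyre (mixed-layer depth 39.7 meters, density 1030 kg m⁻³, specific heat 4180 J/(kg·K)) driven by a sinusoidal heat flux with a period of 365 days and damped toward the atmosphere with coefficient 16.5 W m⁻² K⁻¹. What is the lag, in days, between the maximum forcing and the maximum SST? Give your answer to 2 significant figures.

Areal heat capacity C = ρ c_p D = 1030 × 4180 × 39.7 = 1.71×10^8 J/(m²·K).
ω = 2π / 3.15×10^7 s = 1.99×10^-7 s⁻¹.
Phase lag φ = arctan(Cω/λ) = arctan(34.1/16.5) = 1.12 rad.
Time lag = φ / ω = 1.12 / 1.99×10^-7 = 5.62×10^6 s = 65.0 days.

65 days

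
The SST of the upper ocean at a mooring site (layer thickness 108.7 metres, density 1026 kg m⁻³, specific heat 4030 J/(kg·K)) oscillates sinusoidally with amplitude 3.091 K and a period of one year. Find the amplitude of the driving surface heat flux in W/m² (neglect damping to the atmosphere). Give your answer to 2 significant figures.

280

Areal heat capacity C = ρ c_p D = 1026 × 4030 × 108.7 = 4.49×10^8 J m⁻² K⁻¹.
ω = 2π / 3.15×10^7 s = 1.99×10^-7 s⁻¹.
Cω = 4.49×10^8 × 1.99×10^-7 = 89.5 W/(m²·K).
F₀ = A × Cω = 3.091 × 89.5 = 277 W/m².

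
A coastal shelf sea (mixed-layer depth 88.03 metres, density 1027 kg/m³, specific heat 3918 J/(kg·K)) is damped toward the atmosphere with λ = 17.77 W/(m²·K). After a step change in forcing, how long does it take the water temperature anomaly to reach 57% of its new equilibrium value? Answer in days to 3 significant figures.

Areal heat capacity C = ρ c_p D = 1027 × 3918 × 88.03 = 3.54×10^8 J/(m^2 K).
τ = C / λ = 3.54×10^8 / 17.77 = 1.99×10^7 s.
Fraction reached: 1 − e^(−t/τ) = 0.57 ⇒ t = −τ ln(1 − 0.57) = τ × 0.844.
t = 1.68×10^7 s = 195 days.

195 days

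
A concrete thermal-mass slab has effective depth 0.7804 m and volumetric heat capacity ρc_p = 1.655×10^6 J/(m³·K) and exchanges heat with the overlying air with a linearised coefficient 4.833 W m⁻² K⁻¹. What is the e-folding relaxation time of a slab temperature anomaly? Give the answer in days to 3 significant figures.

3.09 days

Areal heat capacity C = ρc_p × D = 1.655×10^6 × 0.7804 = 1.29×10^6 J/(m²·K).
Relaxation time τ = C / λ = 1.29×10^6 / 4.833 = 2.67×10^5 s.
In days: 2.67×10^5 s / (86400 s/day) = 3.09 days.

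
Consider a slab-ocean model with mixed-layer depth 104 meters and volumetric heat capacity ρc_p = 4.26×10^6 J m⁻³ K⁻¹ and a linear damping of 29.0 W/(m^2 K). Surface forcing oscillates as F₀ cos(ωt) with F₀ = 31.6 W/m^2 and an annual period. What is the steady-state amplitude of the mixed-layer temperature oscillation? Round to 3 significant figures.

Areal heat capacity C = ρc_p × D = 4.26×10^6 × 104 = 4.43×10^8 J/(m²·K).
Angular frequency ω = 2π / T = 2π / 3.15×10^7 s = 1.99×10^-7 s⁻¹.
√((Cω)² + λ²) = √((88.3)² + 29.0²) = 92.9 W/(m²·K).
Amplitude A = F₀ / √((Cω)²+λ²) = 31.6 / 92.9 = 0.340 K.

0.340 K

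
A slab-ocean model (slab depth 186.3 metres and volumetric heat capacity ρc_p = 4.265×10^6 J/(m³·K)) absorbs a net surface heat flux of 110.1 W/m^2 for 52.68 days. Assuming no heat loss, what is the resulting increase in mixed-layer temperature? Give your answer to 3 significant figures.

0.631 K

Areal heat capacity C = ρc_p × D = 4.265×10^6 × 186.3 = 7.95×10^8 J/(m²·K).
Net heat input Q = F Δt = 110.1 × (52.68 days × 86400 s/day) = 5.01×10^8 J/m².
ΔT = Q / C = 5.01×10^8 / 7.95×10^8 = 0.631 K.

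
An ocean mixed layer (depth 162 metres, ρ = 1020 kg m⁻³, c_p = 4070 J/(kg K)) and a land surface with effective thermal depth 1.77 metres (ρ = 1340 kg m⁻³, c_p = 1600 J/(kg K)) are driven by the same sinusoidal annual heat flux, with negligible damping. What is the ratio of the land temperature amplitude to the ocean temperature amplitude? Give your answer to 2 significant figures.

C_ocean = 1020 × 4070 × 162 = 6.73×10^8 J/(m²·K).
C_land = 1340 × 1600 × 1.77 = 3.79×10^6 J/(m²·K).
Undamped amplitude ∝ 1/C, so A_land/A_ocean = C_ocean/C_land = 177.

180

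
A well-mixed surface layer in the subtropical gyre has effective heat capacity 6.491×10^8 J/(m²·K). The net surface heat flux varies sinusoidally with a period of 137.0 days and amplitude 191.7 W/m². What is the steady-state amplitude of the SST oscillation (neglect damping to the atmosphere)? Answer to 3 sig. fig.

Areal heat capacity C = 6.491×10^8 J/(m²·K) (given).
Angular frequency ω = 2π / T = 2π / 1.18×10^7 s = 5.31×10^-7 s⁻¹.
Cω = 6.49×10^8 × 5.31×10^-7 = 345 W/(m²·K).
Amplitude A = F₀ / (Cω) = 191.7 / 345 = 0.556 K.

0.556 K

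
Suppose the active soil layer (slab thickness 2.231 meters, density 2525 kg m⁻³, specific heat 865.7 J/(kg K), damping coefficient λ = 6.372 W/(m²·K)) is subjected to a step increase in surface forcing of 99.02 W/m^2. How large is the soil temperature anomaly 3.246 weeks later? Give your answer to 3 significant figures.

Areal heat capacity C = ρ c_p D = 2525 × 865.7 × 2.231 = 4.88×10^6 J/(m^2 K).
τ = C / λ = 4.88×10^6 / 6.372 = 7.65×10^5 s.
Equilibrium anomaly ΔT_eq = F / λ = 99.02 / 6.372 = 15.5 K.
t = 3.246 weeks = 1.96×10^6 s, so t/τ = 2.57.
ΔT(t) = ΔT_eq (1 − e^(−t/τ)) = 15.5 × (1 − e^−2.57) = 14.3 K.

14.3 K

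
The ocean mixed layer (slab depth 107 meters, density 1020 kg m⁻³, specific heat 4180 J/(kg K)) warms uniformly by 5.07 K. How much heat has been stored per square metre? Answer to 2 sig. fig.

2.3×10^9

Areal heat capacity C = ρ c_p D = 1020 × 4180 × 107 = 4.56×10^8 J m⁻² K⁻¹.
ΔQ = C ΔT = 4.56×10^8 × 5.07 = 2.31×10^9 J/m².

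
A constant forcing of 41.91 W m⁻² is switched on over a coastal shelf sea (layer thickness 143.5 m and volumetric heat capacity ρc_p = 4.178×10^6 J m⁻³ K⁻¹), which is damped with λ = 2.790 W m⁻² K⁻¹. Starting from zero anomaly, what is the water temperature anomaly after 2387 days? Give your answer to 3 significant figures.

9.27 K

Areal heat capacity C = ρc_p × D = 4.178×10^6 × 143.5 = 6.00×10^8 J/(m^2 K).
τ = C / λ = 6.00×10^8 / 2.790 = 2.15×10^8 s.
Equilibrium anomaly ΔT_eq = F / λ = 41.91 / 2.790 = 15.0 K.
t = 2387 days = 2.06×10^8 s, so t/τ = 0.960.
ΔT(t) = ΔT_eq (1 − e^(−t/τ)) = 15.0 × (1 − e^−0.960) = 9.27 K.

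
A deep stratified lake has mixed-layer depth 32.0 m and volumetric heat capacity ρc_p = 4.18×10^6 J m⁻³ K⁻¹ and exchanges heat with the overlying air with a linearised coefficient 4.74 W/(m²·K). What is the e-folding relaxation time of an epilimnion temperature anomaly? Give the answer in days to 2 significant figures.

Areal heat capacity C = ρc_p × D = 4.18×10^6 × 32.0 = 1.34×10^8 J/(m^2 K).
Relaxation time τ = C / λ = 1.34×10^8 / 4.74 = 2.82×10^7 s.
In days: 2.82×10^7 s / (86400 s/day) = 327 days.

330 days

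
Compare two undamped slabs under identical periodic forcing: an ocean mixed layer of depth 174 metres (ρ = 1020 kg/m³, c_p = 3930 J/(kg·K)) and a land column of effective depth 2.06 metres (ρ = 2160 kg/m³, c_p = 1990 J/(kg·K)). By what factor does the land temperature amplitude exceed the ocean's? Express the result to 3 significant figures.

78.8

C_ocean = 1020 × 3930 × 174 = 6.97×10^8 J/(m²·K).
C_land = 2160 × 1990 × 2.06 = 8.85×10^6 J/(m²·K).
Undamped amplitude ∝ 1/C, so A_land/A_ocean = C_ocean/C_land = 78.8.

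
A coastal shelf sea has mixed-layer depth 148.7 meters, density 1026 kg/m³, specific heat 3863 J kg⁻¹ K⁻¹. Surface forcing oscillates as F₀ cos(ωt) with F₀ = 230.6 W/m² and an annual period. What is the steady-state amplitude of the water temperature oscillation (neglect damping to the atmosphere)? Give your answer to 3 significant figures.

Areal heat capacity C = ρ c_p D = 1026 × 3863 × 148.7 = 5.89×10^8 J m⁻² K⁻¹.
Angular frequency ω = 2π / T = 2π / 3.15×10^7 s = 1.99×10^-7 s⁻¹.
Cω = 5.89×10^8 × 1.99×10^-7 = 117 W/(m²·K).
Amplitude A = F₀ / (Cω) = 230.6 / 117 = 1.96 K.

1.96 K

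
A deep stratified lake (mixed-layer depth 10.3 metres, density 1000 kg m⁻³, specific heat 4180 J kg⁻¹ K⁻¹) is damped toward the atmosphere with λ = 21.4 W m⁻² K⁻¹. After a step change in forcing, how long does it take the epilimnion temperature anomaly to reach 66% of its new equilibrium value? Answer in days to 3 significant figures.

Areal heat capacity C = ρ c_p D = 1000 × 4180 × 10.3 = 4.31×10^7 J/(m²·K).
τ = C / λ = 4.31×10^7 / 21.4 = 2.01×10^6 s.
Fraction reached: 1 − e^(−t/τ) = 0.66 ⇒ t = −τ ln(1 − 0.66) = τ × 1.08.
t = 2.17×10^6 s = 25.1 days.

25.1 days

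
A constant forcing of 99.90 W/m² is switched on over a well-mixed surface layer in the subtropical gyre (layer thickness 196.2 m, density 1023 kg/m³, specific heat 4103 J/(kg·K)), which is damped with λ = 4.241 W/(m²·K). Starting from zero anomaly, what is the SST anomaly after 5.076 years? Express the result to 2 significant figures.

13 K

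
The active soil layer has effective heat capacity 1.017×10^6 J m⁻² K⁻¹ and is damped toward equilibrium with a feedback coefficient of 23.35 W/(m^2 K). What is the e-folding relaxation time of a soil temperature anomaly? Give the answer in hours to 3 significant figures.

Areal heat capacity C = 1.017×10^6 J m⁻² K⁻¹ (given).
Relaxation time τ = C / λ = 1.02×10^6 / 23.35 = 43600 s.
In hours: 43600 s / (3600 s/hour) = 12.1 hours.

12.1 hours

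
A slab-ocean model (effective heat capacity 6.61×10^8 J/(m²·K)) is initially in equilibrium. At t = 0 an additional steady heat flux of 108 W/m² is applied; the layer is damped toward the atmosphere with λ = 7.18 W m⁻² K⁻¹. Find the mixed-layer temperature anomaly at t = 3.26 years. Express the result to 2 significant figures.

10 K

Areal heat capacity C = 6.61×10^8 J/(m²·K) (given).
τ = C / λ = 6.61×10^8 / 7.18 = 9.21×10^7 s.
Equilibrium anomaly ΔT_eq = F / λ = 108 / 7.18 = 15.0 K.
t = 3.26 years = 1.03×10^8 s, so t/τ = 1.12.
ΔT(t) = ΔT_eq (1 − e^(−t/τ)) = 15.0 × (1 − e^−1.12) = 10.1 K.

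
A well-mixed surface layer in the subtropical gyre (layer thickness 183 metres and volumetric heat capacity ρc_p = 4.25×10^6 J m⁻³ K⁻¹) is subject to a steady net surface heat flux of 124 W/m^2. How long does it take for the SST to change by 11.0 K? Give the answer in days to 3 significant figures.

Areal heat capacity C = ρc_p × D = 4.25×10^6 × 183 = 7.78×10^8 J m⁻² K⁻¹.
Time required: Δt = C ΔT / F = 7.78×10^8 × 11.0 / 124 = 6.90×10^7 s.
In days: 6.90×10^7 s / (86400 s/day) = 799 days.

799 days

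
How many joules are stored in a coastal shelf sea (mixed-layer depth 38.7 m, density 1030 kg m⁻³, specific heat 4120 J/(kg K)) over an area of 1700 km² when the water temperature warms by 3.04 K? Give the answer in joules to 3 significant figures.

Areal heat capacity C = ρ c_p D = 1030 × 4120 × 38.7 = 1.64×10^8 J/(m²·K).
Heat per unit area: q = C ΔT = 1.64×10^8 × 3.04 = 4.99×10^8 J/m².
Total heat: Q = q × A = 4.99×10^8 × (1700 × 10⁶ m²) = 8.49×10^17 J.

8.49×10^17 J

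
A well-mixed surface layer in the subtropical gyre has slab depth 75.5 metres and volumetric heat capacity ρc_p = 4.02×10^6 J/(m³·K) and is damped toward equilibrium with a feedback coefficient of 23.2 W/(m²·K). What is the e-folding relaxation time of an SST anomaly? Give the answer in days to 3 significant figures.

151 days

Areal heat capacity C = ρc_p × D = 4.02×10^6 × 75.5 = 3.04×10^8 J/(m^2 K).
Relaxation time τ = C / λ = 3.04×10^8 / 23.2 = 1.31×10^7 s.
In days: 1.31×10^7 s / (86400 s/day) = 151 days.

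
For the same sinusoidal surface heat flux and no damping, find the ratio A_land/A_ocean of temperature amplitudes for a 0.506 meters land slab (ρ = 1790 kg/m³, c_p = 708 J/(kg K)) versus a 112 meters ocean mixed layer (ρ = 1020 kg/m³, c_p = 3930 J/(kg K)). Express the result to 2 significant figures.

C_ocean = 1020 × 3930 × 112 = 4.49×10^8 J/(m²·K).
C_land = 1790 × 708 × 0.506 = 6.41×10^5 J/(m²·K).
Undamped amplitude ∝ 1/C, so A_land/A_ocean = C_ocean/C_land = 700.

700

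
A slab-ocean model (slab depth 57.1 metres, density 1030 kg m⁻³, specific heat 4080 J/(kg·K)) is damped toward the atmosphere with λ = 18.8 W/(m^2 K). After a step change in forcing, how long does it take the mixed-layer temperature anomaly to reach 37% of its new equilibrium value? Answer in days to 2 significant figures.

68 days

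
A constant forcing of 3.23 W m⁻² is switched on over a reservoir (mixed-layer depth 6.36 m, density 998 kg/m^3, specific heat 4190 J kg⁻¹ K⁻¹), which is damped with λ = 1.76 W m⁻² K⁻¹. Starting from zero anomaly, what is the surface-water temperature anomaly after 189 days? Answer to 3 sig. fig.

Areal heat capacity C = ρ c_p D = 998 × 4190 × 6.36 = 2.66×10^7 J/(m²·K).
τ = C / λ = 2.66×10^7 / 1.76 = 1.51×10^7 s.
Equilibrium anomaly ΔT_eq = F / λ = 3.23 / 1.76 = 1.84 K.
t = 189 days = 1.63×10^7 s, so t/τ = 1.08.
ΔT(t) = ΔT_eq (1 − e^(−t/τ)) = 1.84 × (1 − e^−1.08) = 1.21 K.

1.21 K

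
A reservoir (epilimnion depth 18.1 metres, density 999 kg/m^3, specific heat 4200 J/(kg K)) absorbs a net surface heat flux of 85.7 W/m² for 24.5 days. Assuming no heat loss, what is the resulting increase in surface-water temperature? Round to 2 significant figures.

2.4 K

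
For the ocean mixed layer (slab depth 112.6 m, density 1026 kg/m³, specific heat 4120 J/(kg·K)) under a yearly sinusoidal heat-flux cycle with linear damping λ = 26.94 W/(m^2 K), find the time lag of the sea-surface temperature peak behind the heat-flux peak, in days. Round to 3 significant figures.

Areal heat capacity C = ρ c_p D = 1026 × 4120 × 112.6 = 4.76×10^8 J/(m²·K).
ω = 2π / 3.15×10^7 s = 1.99×10^-7 s⁻¹.
Phase lag φ = arctan(Cω/λ) = arctan(94.8/26.94) = 1.29 rad.
Time lag = φ / ω = 1.29 / 1.99×10^-7 = 6.49×10^6 s = 75.2 days.

75.2 days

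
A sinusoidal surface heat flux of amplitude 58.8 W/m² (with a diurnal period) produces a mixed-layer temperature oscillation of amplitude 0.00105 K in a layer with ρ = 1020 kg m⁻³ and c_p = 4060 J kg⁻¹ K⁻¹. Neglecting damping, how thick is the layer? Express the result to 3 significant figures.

ω = 2π / 86400 s = 7.27×10^-5 s⁻¹.
Required C = F₀ / (A ω) = 58.8 / (0.00105 × 7.27×10^-5) = 7.70×10^8 J/(m²·K).
D = C / (ρ c_p) = 7.70×10^8 / (1020 × 4060) = 186 m.

186 m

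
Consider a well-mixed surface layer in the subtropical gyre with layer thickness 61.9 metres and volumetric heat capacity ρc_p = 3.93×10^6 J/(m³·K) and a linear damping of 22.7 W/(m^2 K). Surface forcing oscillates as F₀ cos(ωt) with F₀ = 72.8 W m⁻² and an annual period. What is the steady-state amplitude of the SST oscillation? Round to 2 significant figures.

1.4 K

Areal heat capacity C = ρc_p × D = 3.93×10^6 × 61.9 = 2.43×10^8 J/(m²·K).
Angular frequency ω = 2π / T = 2π / 3.15×10^7 s = 1.99×10^-7 s⁻¹.
√((Cω)² + λ²) = √((48.5)² + 22.7²) = 53.5 W/(m²·K).
Amplitude A = F₀ / √((Cω)²+λ²) = 72.8 / 53.5 = 1.36 K.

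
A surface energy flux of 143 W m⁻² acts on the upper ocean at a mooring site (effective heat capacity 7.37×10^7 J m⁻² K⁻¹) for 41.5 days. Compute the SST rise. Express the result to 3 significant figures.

6.96 K

Areal heat capacity C = 7.37×10^7 J m⁻² K⁻¹ (given).
Net heat input Q = F Δt = 143 × (41.5 days × 86400 s/day) = 5.13×10^8 J/m².
ΔT = Q / C = 5.13×10^8 / 7.37×10^7 = 6.96 K.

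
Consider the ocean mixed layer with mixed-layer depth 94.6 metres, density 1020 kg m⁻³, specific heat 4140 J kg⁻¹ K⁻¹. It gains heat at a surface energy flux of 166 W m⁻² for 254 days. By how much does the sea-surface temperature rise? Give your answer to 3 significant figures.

9.12 K

Areal heat capacity C = ρ c_p D = 1020 × 4140 × 94.6 = 3.99×10^8 J/(m^2 K).
Net heat input Q = F Δt = 166 × (254 days × 86400 s/day) = 3.64×10^9 J/m².
ΔT = Q / C = 3.64×10^9 / 3.99×10^8 = 9.12 K.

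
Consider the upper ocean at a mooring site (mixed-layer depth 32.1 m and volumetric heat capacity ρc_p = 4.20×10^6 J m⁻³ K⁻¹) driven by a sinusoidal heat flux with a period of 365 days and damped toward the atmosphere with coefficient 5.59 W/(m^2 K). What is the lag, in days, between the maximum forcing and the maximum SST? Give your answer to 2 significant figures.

Areal heat capacity C = ρc_p × D = 4.20×10^6 × 32.1 = 1.35×10^8 J/(m²·K).
ω = 2π / 3.15×10^7 s = 1.99×10^-7 s⁻¹.
Phase lag φ = arctan(Cω/λ) = arctan(26.9/5.59) = 1.37 rad.
Time lag = φ / ω = 1.37 / 1.99×10^-7 = 6.85×10^6 s = 79.3 days.

79 days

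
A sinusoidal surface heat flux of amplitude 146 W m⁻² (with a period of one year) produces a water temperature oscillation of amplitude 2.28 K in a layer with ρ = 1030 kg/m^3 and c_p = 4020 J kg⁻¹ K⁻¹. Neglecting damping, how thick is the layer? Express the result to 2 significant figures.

78 m

ω = 2π / 3.15×10^7 s = 1.99×10^-7 s⁻¹.
Required C = F₀ / (A ω) = 146 / (2.28 × 1.99×10^-7) = 3.21×10^8 J/(m²·K).
D = C / (ρ c_p) = 3.21×10^8 / (1030 × 4020) = 77.6 m.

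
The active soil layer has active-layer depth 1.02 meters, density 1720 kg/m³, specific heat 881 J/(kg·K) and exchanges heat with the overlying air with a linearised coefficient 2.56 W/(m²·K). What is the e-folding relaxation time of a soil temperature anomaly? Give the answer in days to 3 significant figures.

6.99 days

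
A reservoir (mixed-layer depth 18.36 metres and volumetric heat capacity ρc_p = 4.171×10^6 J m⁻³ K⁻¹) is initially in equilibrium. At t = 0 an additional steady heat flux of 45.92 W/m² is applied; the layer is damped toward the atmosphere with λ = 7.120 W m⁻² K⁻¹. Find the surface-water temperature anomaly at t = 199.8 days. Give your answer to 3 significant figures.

Areal heat capacity C = ρc_p × D = 4.171×10^6 × 18.36 = 7.66×10^7 J/(m²·K).
τ = C / λ = 7.66×10^7 / 7.120 = 1.08×10^7 s.
Equilibrium anomaly ΔT_eq = F / λ = 45.92 / 7.120 = 6.45 K.
t = 199.8 days = 1.73×10^7 s, so t/τ = 1.61.
ΔT(t) = ΔT_eq (1 − e^(−t/τ)) = 6.45 × (1 − e^−1.61) = 5.15 K.

5.15 K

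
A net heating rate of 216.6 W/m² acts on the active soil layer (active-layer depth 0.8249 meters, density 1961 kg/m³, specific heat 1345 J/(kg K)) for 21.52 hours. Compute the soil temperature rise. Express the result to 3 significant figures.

Areal heat capacity C = ρ c_p D = 1961 × 1345 × 0.8249 = 2.18×10^6 J/(m^2 K).
Net heat input Q = F Δt = 216.6 × (21.52 hours × 3600 s/hour) = 1.68×10^7 J/m².
ΔT = Q / C = 1.68×10^7 / 2.18×10^6 = 7.71 K.

7.71 K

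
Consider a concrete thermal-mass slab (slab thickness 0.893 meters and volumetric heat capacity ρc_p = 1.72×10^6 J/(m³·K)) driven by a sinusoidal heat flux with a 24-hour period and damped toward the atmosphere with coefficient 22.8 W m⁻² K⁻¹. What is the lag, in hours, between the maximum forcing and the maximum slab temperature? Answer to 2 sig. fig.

5.2 hours

Areal heat capacity C = ρc_p × D = 1.72×10^6 × 0.893 = 1.54×10^6 J/(m²·K).
ω = 2π / 86400 s = 7.27×10^-5 s⁻¹.
Phase lag φ = arctan(Cω/λ) = arctan(112/22.8) = 1.37 rad.
Time lag = φ / ω = 1.37 / 7.27×10^-5 = 18800 s = 5.23 hours.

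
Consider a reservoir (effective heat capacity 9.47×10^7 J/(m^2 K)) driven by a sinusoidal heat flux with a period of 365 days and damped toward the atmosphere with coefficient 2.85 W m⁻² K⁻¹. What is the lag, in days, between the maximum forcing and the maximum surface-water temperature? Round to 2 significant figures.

83 days

Areal heat capacity C = 9.47×10^7 J/(m^2 K) (given).
ω = 2π / 3.15×10^7 s = 1.99×10^-7 s⁻¹.
Phase lag φ = arctan(Cω/λ) = arctan(18.9/2.85) = 1.42 rad.
Time lag = φ / ω = 1.42 / 1.99×10^-7 = 7.13×10^6 s = 82.5 days.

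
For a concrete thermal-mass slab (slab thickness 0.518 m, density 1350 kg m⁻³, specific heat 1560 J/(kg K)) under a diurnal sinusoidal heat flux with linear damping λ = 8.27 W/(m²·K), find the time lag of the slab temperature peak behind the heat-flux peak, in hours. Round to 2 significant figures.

Areal heat capacity C = ρ c_p D = 1350 × 1560 × 0.518 = 1.09×10^6 J/(m²·K).
ω = 2π / 86400 s = 7.27×10^-5 s⁻¹.
Phase lag φ = arctan(Cω/λ) = arctan(79.3/8.27) = 1.47 rad.
Time lag = φ / ω = 1.47 / 7.27×10^-5 = 20200 s = 5.60 hours.

5.6 hours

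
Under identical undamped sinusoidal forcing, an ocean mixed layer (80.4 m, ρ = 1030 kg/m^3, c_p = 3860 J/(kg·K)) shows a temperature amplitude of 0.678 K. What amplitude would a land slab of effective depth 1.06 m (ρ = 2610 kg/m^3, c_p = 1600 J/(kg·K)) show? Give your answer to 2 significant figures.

49 K

C_ocean = 3.20×10^8 J/(m²·K); C_land = 4.43×10^6 J/(m²·K).
A ∝ 1/C ⇒ A_land = A_ocean × C_ocean/C_land = 0.678 × 72.2 = 49.0 K.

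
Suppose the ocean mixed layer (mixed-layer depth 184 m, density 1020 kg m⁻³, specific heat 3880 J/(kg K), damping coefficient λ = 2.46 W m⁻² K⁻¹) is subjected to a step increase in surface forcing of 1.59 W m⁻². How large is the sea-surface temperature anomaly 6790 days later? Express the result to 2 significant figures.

0.56 K

Areal heat capacity C = ρ c_p D = 1020 × 3880 × 184 = 7.28×10^8 J/(m^2 K).
τ = C / λ = 7.28×10^8 / 2.46 = 2.96×10^8 s.
Equilibrium anomaly ΔT_eq = F / λ = 1.59 / 2.46 = 0.646 K.
t = 6790 days = 5.87×10^8 s, so t/τ = 1.98.
ΔT(t) = ΔT_eq (1 − e^(−t/τ)) = 0.646 × (1 − e^−1.98) = 0.557 K.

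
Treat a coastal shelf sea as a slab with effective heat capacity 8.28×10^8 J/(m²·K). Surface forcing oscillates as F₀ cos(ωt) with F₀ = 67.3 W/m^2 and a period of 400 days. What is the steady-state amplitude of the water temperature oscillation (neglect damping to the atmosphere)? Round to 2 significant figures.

Areal heat capacity C = 8.28×10^8 J/(m²·K) (given).
Angular frequency ω = 2π / T = 2π / 3.46×10^7 s = 1.82×10^-7 s⁻¹.
Cω = 8.28×10^8 × 1.82×10^-7 = 151 W/(m²·K).
Amplitude A = F₀ / (Cω) = 67.3 / 151 = 0.447 K.

0.45 K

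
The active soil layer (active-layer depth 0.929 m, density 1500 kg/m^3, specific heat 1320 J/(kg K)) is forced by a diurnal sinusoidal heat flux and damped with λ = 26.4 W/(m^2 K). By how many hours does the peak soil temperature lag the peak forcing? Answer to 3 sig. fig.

Areal heat capacity C = ρ c_p D = 1500 × 1320 × 0.929 = 1.84×10^6 J/(m²·K).
ω = 2π / 86400 s = 7.27×10^-5 s⁻¹.
Phase lag φ = arctan(Cω/λ) = arctan(134/26.4) = 1.38 rad.
Time lag = φ / ω = 1.38 / 7.27×10^-5 = 18900 s = 5.26 hours.

5.26 hours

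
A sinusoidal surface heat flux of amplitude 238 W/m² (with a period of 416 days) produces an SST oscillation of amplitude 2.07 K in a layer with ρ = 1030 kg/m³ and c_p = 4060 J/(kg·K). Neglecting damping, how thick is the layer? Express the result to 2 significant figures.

ω = 2π / 3.59×10^7 s = 1.75×10^-7 s⁻¹.
Required C = F₀ / (A ω) = 238 / (2.07 × 1.75×10^-7) = 6.58×10^8 J/(m²·K).
D = C / (ρ c_p) = 6.58×10^8 / (1030 × 4060) = 157 m.

160 m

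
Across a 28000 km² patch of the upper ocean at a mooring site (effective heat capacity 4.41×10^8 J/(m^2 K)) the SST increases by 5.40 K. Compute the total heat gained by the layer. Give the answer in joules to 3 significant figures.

Areal heat capacity C = 4.41×10^8 J/(m^2 K) (given).
Heat per unit area: q = C ΔT = 4.41×10^8 × 5.40 = 2.38×10^9 J/m².
Total heat: Q = q × A = 2.38×10^9 × (28000 × 10⁶ m²) = 6.67×10^19 J.

6.67×10^19 J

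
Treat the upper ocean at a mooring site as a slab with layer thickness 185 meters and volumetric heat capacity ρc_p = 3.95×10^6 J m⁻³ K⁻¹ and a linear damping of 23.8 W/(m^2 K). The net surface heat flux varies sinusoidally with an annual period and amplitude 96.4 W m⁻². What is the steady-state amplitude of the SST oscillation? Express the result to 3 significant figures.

0.653 K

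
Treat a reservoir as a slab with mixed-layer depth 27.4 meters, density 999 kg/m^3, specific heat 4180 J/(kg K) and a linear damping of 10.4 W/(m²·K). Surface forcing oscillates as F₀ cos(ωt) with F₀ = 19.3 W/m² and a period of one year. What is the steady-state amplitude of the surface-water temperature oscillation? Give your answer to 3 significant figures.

0.770 K

Areal heat capacity C = ρ c_p D = 999 × 4180 × 27.4 = 1.14×10^8 J m⁻² K⁻¹.
Angular frequency ω = 2π / T = 2π / 3.15×10^7 s = 1.99×10^-7 s⁻¹.
√((Cω)² + λ²) = √((22.8)² + 10.4²) = 25.1 W/(m²·K).
Amplitude A = F₀ / √((Cω)²+λ²) = 19.3 / 25.1 = 0.770 K.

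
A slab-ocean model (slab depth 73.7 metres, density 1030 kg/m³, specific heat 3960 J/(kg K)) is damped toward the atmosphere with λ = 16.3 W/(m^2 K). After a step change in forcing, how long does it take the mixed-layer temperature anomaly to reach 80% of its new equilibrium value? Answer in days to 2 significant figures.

340 days

Areal heat capacity C = ρ c_p D = 1030 × 3960 × 73.7 = 3.01×10^8 J/(m^2 K).
τ = C / λ = 3.01×10^8 / 16.3 = 1.84×10^7 s.
Fraction reached: 1 − e^(−t/τ) = 0.80 ⇒ t = −τ ln(1 − 0.80) = τ × 1.61.
t = 2.97×10^7 s = 344 days.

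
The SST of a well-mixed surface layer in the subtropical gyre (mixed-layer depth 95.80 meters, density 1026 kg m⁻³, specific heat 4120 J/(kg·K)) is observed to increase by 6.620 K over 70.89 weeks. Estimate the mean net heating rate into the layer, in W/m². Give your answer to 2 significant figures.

63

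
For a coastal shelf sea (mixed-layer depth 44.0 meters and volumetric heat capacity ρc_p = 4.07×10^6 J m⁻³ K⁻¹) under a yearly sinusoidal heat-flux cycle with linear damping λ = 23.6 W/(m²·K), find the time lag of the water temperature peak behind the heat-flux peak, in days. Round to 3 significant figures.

Areal heat capacity C = ρc_p × D = 4.07×10^6 × 44.0 = 1.79×10^8 J/(m^2 K).
ω = 2π / 3.15×10^7 s = 1.99×10^-7 s⁻¹.
Phase lag φ = arctan(Cω/λ) = arctan(35.7/23.6) = 0.986 rad.
Time lag = φ / ω = 0.986 / 1.99×10^-7 = 4.95×10^6 s = 57.3 days.

57.3 days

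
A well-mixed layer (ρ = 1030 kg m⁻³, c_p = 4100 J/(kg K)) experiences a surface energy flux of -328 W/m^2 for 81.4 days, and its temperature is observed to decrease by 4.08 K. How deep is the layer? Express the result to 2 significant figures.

130 m

Heat input Q = F Δt = -328 × 7.03×10^6 s = -2.31×10^9 J/m².
Required areal heat capacity C = Q / ΔT = 5.65×10^8 J/(m²·K).
Depth D = C / (ρ c_p) = 5.65×10^8 / (1030 × 4100) = 134 m.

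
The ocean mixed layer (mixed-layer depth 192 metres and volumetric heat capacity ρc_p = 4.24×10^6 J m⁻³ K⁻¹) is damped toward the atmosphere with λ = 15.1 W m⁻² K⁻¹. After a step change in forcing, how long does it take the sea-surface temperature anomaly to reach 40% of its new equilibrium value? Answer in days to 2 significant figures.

320 days

Areal heat capacity C = ρc_p × D = 4.24×10^6 × 192 = 8.14×10^8 J/(m^2 K).
τ = C / λ = 8.14×10^8 / 15.1 = 5.39×10^7 s.
Fraction reached: 1 − e^(−t/τ) = 0.40 ⇒ t = −τ ln(1 − 0.40) = τ × 0.511.
t = 2.75×10^7 s = 319 days.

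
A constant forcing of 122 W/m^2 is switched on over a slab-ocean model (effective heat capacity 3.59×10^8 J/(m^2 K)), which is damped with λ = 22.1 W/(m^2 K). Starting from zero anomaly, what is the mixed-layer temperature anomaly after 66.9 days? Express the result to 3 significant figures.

1.65 K

Areal heat capacity C = 3.59×10^8 J/(m^2 K) (given).
τ = C / λ = 3.59×10^8 / 22.1 = 1.62×10^7 s.
Equilibrium anomaly ΔT_eq = F / λ = 122 / 22.1 = 5.52 K.
t = 66.9 days = 5.78×10^6 s, so t/τ = 0.356.
ΔT(t) = ΔT_eq (1 − e^(−t/τ)) = 5.52 × (1 − e^−0.356) = 1.65 K.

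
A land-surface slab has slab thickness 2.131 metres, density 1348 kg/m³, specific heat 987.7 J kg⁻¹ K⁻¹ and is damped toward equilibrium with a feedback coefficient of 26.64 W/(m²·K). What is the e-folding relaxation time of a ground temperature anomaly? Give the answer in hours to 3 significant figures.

Areal heat capacity C = ρ c_p D = 1348 × 987.7 × 2.131 = 2.84×10^6 J m⁻² K⁻¹.
Relaxation time τ = C / λ = 2.84×10^6 / 26.64 = 1.07×10^5 s.
In hours: 1.07×10^5 s / (3600 s/hour) = 29.6 hours.

29.6 hours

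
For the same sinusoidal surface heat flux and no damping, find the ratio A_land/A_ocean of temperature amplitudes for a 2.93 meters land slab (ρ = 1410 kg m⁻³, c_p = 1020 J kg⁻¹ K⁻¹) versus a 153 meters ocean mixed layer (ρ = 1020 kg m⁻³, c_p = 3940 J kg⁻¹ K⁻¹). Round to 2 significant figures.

C_ocean = 1020 × 3940 × 153 = 6.15×10^8 J/(m²·K).
C_land = 1410 × 1020 × 2.93 = 4.21×10^6 J/(m²·K).
Undamped amplitude ∝ 1/C, so A_land/A_ocean = C_ocean/C_land = 146.

150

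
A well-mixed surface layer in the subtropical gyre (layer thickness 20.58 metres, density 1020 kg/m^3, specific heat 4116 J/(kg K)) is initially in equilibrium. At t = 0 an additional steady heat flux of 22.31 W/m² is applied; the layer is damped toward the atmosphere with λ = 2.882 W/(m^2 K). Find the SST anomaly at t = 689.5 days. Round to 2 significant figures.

6.7 K

Areal heat capacity C = ρ c_p D = 1020 × 4116 × 20.58 = 8.64×10^7 J m⁻² K⁻¹.
τ = C / λ = 8.64×10^7 / 2.882 = 3.00×10^7 s.
Equilibrium anomaly ΔT_eq = F / λ = 22.31 / 2.882 = 7.74 K.
t = 689.5 days = 5.96×10^7 s, so t/τ = 1.99.
ΔT(t) = ΔT_eq (1 − e^(−t/τ)) = 7.74 × (1 − e^−1.99) = 6.68 K.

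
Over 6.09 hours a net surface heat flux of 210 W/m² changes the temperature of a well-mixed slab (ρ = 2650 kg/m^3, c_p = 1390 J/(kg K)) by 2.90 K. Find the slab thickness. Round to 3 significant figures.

Heat input Q = F Δt = 210 × 21900 s = 4.60×10^6 J/m².
Required areal heat capacity C = Q / ΔT = 1.59×10^6 J/(m²·K).
Depth D = C / (ρ c_p) = 1.59×10^6 / (2650 × 1390) = 0.431 m.

0.431 m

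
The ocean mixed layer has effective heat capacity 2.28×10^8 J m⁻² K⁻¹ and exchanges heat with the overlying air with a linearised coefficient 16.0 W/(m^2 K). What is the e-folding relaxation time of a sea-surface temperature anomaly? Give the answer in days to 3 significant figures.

165 days

Areal heat capacity C = 2.28×10^8 J m⁻² K⁻¹ (given).
Relaxation time τ = C / λ = 2.28×10^8 / 16.0 = 1.42×10^7 s.
In days: 1.42×10^7 s / (86400 s/day) = 165 days.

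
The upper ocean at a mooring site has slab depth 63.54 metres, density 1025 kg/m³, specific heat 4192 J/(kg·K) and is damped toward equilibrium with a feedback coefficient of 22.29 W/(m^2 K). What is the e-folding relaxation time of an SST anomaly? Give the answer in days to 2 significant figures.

140 days

Areal heat capacity C = ρ c_p D = 1025 × 4192 × 63.54 = 2.73×10^8 J/(m²·K).
Relaxation time τ = C / λ = 2.73×10^8 / 22.29 = 1.22×10^7 s.
In days: 1.22×10^7 s / (86400 s/day) = 142 days.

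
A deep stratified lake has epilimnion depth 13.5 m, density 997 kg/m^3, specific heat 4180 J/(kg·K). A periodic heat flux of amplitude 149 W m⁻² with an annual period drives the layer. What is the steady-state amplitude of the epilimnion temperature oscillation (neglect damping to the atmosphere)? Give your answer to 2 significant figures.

13 K

Areal heat capacity C = ρ c_p D = 997 × 4180 × 13.5 = 5.63×10^7 J m⁻² K⁻¹.
Angular frequency ω = 2π / T = 2π / 3.15×10^7 s = 1.99×10^-7 s⁻¹.
Cω = 5.63×10^7 × 1.99×10^-7 = 11.2 W/(m²·K).
Amplitude A = F₀ / (Cω) = 149 / 11.2 = 13.3 K.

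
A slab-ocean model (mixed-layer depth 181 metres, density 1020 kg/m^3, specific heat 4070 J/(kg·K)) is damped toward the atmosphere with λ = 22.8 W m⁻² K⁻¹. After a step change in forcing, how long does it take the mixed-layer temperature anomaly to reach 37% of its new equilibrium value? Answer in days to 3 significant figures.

176 days

Areal heat capacity C = ρ c_p D = 1020 × 4070 × 181 = 7.51×10^8 J/(m^2 K).
τ = C / λ = 7.51×10^8 / 22.8 = 3.30×10^7 s.
Fraction reached: 1 − e^(−t/τ) = 0.37 ⇒ t = −τ ln(1 − 0.37) = τ × 0.462.
t = 1.52×10^7 s = 176 days.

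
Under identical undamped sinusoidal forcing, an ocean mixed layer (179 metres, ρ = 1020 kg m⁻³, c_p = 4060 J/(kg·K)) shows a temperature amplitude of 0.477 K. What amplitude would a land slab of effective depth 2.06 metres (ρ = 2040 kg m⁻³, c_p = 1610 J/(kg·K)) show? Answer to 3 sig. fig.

52.3 K

C_ocean = 7.41×10^8 J/(m²·K); C_land = 6.77×10^6 J/(m²·K).
A ∝ 1/C ⇒ A_land = A_ocean × C_ocean/C_land = 0.477 × 110 = 52.3 K.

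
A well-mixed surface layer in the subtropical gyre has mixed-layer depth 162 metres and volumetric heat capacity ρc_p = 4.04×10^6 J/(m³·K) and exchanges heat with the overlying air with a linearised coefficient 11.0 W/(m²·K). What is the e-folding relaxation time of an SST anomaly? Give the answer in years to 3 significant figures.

1.89 years

Areal heat capacity C = ρc_p × D = 4.04×10^6 × 162 = 6.54×10^8 J/(m^2 K).
Relaxation time τ = C / λ = 6.54×10^8 / 11.0 = 5.95×10^7 s.
In years: 5.95×10^7 s / (3.156×10^7 s/year) = 1.89 years.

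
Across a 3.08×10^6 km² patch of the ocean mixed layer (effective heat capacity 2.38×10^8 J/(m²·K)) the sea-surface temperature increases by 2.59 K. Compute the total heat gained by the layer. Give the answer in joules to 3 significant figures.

1.90×10^21 J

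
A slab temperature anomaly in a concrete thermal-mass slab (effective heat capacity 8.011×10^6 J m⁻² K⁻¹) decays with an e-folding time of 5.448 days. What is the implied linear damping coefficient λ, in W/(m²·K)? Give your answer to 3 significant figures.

Areal heat capacity C = 8.011×10^6 J m⁻² K⁻¹ (given).
τ = 5.448 days = 4.71×10^5 s.
λ = C / τ = 8.01×10^6 / 4.71×10^5 = 17.0 W/(m²·K).

17.0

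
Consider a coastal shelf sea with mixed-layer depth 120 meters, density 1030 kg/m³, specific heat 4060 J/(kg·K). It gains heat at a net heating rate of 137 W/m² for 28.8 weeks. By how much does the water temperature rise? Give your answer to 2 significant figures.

4.8 K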